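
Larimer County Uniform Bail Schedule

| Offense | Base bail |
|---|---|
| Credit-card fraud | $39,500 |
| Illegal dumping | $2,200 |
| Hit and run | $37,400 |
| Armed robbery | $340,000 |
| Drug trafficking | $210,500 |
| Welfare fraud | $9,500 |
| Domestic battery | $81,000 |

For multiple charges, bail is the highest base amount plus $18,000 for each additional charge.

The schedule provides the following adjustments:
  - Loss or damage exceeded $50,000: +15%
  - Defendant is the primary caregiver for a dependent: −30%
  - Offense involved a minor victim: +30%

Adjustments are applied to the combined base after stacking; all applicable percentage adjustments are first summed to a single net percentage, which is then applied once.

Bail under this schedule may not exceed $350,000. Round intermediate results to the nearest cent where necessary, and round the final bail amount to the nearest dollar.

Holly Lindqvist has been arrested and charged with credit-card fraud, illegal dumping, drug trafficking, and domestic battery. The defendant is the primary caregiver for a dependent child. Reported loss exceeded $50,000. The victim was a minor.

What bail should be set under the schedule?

$304,175

Base amounts from the schedule: credit-card fraud $39,500; illegal dumping $2,200; drug trafficking $210,500; domestic battery $81,000.
Stacking rule: highest base plus $18,000 per additional charge. Highest is drug trafficking at $210,500; 3 additional charges → +$54,000. Combined base = $264,500.
Net percentage adjustment: +15% −30% +30% = +15%. $264,500 × 1.15 = $304,175.
$304,175 is within the $350,000 maximum.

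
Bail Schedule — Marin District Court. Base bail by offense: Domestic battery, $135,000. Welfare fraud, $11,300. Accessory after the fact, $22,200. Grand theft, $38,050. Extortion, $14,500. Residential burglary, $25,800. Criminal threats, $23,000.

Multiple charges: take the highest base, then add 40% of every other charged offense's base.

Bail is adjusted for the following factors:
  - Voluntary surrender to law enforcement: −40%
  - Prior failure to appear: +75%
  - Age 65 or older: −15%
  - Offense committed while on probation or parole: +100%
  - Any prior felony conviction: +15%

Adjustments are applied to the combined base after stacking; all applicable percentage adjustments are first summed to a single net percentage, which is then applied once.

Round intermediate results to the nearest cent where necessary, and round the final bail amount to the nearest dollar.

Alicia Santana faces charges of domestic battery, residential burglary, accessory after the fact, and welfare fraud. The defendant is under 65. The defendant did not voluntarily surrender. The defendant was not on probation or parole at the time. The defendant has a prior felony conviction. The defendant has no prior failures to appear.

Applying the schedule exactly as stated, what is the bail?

$182,528

Base amounts from the schedule: domestic battery $135,000; residential burglary $25,800; accessory after the fact $22,200; welfare fraud $11,300.
Stacking rule: highest base plus 40% of each additional charge. Highest is domestic battery at $135,000. Additional: $25,800 × 40% = $10,320; $22,200 × 40% = $8,880; $11,300 × 40% = $4,520. Combined base = $135,000 + $23,720 = $158,720.
Any prior felony conviction (+15%): $158,720 × 1.15 = $182,528.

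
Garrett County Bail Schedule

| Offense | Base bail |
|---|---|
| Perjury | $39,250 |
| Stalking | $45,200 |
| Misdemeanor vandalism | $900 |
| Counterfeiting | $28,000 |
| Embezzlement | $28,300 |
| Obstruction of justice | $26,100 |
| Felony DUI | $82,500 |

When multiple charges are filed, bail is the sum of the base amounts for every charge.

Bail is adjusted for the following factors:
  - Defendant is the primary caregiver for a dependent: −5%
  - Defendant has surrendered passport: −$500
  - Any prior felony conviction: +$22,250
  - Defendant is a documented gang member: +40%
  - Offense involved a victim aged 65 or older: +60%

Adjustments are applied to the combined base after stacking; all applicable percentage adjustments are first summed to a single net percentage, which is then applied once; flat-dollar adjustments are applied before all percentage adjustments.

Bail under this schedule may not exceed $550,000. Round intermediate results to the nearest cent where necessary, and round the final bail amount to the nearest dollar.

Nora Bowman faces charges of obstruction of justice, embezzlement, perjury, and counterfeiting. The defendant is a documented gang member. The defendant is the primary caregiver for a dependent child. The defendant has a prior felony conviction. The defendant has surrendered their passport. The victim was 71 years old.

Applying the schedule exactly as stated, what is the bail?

Base amounts from the schedule: obstruction of justice $26,100; embezzlement $28,300; perjury $39,250; counterfeiting $28,000.
Stacking rule: sum of all bases. $26,100 + $28,300 + $39,250 + $28,000 = $121,650.
Defendant has surrendered passport (−$500 flat): $121,650 − $500 = $121,150.
Any prior felony conviction (+$22,250 flat): $121,150 + $22,250 = $143,400.
Net percentage adjustment: −5% +40% +60% = +95%. $143,400 × 1.95 = $279,630.
$279,630 is within the $550,000 maximum.

$279,630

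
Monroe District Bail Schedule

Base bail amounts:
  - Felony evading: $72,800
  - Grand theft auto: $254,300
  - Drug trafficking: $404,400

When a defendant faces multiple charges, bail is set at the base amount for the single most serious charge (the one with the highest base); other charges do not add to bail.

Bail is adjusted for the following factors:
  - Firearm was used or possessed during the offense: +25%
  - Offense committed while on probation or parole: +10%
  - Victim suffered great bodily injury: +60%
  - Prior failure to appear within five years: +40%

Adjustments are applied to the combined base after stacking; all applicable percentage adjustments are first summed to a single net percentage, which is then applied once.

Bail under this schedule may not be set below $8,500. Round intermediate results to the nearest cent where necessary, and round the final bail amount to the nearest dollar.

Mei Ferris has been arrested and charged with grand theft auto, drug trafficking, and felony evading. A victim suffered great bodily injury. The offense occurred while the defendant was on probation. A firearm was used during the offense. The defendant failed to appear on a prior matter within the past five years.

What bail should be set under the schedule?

Base amounts from the schedule: grand theft auto $254,300; drug trafficking $404,400; felony evading $72,800.
Stacking rule: use the highest base only. Highest is drug trafficking at $404,400. Combined base = $404,400.
Net percentage adjustment: +25% +10% +60% +40% = +135%. $404,400 × 2.35 = $950,340.
$950,340 is at or above the $8,500 minimum.

$950,340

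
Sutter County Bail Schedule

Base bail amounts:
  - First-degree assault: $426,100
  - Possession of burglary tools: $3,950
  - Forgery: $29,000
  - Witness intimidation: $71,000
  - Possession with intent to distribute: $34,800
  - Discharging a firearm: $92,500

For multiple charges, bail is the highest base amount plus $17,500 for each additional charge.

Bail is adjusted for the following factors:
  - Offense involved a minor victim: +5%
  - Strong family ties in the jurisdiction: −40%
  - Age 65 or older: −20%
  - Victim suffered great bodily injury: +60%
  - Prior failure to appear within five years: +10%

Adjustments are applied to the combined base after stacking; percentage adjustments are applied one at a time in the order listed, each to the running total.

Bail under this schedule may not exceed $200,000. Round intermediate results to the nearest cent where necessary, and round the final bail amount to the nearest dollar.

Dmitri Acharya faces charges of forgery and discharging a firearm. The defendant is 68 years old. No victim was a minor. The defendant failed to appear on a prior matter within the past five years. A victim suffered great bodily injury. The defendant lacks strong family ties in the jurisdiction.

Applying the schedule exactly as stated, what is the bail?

Base amounts from the schedule: forgery $29,000; discharging a firearm $92,500.
Stacking rule: highest base plus $17,500 per additional charge. Highest is discharging a firearm at $92,500; 1 additional charge → +$17,500. Combined base = $110,000.
Age 65 or older (−20%): $110,000 × 0.8 = $88,000.
Victim suffered great bodily injury (+60%): $88,000 × 1.6 = $140,800.
Prior failure to appear within five years (+10%): $140,800 × 1.1 = $154,880.
$154,880 is within the $200,000 maximum.

$154,880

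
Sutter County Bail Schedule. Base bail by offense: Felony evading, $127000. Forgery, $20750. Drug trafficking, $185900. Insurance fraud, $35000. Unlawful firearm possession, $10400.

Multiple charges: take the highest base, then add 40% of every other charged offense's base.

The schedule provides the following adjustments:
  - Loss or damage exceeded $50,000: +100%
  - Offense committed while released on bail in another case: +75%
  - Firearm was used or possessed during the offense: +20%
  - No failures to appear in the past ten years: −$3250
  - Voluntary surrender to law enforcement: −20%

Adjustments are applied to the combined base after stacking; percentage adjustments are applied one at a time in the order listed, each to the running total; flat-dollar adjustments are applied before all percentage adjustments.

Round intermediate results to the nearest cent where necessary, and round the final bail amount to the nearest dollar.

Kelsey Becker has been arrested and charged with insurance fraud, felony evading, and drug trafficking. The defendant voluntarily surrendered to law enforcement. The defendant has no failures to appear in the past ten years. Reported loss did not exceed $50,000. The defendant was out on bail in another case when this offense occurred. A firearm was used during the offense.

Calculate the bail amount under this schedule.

Base amounts from the schedule: insurance fraud $35000; felony evading $127000; drug trafficking $185900.
Stacking rule: highest base plus 40% of each additional charge. Highest is drug trafficking at $185900. Additional: $35000 × 40% = $14000; $127000 × 40% = $50800. Combined base = $185900 + $64800 = $250700.
No failures to appear in the past ten years (−$3250 flat): $250700 − $3250 = $247450.
Offense committed while released on bail in another case (+75%): $247450 × 1.75 = $433037.50.
Firearm was used or possessed during the offense (+20%): $433037.50 × 1.2 = $519645.
Voluntary surrender to law enforcement (−20%): $519645 × 0.8 = $415716.

$415716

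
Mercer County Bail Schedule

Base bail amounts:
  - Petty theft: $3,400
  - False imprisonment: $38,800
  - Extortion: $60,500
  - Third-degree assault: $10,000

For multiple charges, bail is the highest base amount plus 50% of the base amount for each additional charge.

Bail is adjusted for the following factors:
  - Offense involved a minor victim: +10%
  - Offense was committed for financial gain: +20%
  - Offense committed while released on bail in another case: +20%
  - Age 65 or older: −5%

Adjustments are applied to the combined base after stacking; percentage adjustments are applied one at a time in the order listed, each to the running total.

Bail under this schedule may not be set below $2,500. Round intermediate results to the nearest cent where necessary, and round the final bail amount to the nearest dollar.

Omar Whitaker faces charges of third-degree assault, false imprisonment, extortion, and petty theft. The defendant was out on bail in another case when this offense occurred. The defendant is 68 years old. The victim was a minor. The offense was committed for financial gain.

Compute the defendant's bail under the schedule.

$130,316

Base amounts from the schedule: third-degree assault $10,000; false imprisonment $38,800; extortion $60,500; petty theft $3,400.
Stacking rule: highest base plus 50% of each additional charge. Highest is extortion at $60,500. Additional: $10,000 × 50% = $5,000; $38,800 × 50% = $19,400; $3,400 × 50% = $1,700. Combined base = $60,500 + $26,100 = $86,600.
Offense involved a minor victim (+10%): $86,600 × 1.1 = $95,260.
Offense was committed for financial gain (+20%): $95,260 × 1.2 = $114,312.
Offense committed while released on bail in another case (+20%): $114,312 × 1.2 = $137,174.40.
Age 65 or older (−5%): $137,174.40 × 0.95 = $130,315.68.
$130,315.68 is at or above the $2,500 minimum.
Rounded to the nearest dollar: $130,316.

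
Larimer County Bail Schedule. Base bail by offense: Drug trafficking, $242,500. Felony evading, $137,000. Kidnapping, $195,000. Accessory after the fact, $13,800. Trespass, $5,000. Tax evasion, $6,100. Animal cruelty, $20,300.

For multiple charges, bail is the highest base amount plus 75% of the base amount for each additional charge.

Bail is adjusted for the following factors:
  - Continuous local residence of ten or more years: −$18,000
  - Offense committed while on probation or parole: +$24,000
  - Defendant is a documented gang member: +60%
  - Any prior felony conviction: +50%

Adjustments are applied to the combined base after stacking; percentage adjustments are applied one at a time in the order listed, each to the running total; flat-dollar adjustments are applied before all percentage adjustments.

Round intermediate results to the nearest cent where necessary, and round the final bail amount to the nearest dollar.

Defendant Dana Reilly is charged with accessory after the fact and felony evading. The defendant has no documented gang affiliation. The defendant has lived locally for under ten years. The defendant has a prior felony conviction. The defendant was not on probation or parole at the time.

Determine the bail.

Base amounts from the schedule: accessory after the fact $13,800; felony evading $137,000.
Stacking rule: highest base plus 75% of each additional charge. Highest is felony evading at $137,000. Additional: $13,800 × 75% = $10,350. Combined base = $137,000 + $10,350 = $147,350.
Any prior felony conviction (+50%): $147,350 × 1.5 = $221,025.

$221,025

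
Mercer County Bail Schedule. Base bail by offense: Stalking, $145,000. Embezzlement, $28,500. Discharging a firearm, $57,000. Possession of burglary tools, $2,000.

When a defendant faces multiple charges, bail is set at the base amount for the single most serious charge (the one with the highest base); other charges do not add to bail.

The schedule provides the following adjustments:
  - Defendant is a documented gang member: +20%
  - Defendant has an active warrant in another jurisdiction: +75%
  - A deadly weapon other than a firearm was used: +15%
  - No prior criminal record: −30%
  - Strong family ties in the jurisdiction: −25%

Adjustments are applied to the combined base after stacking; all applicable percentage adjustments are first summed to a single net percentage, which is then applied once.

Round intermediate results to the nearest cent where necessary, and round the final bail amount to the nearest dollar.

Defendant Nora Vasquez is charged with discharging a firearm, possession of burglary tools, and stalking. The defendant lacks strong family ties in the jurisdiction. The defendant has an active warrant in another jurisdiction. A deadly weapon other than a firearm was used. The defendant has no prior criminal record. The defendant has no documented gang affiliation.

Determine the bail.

$232,000

Base amounts from the schedule: discharging a firearm $57,000; possession of burglary tools $2,000; stalking $145,000.
Stacking rule: use the highest base only. Highest is stalking at $145,000. Combined base = $145,000.
Net percentage adjustment: +75% +15% −30% = +60%. $145,000 × 1.6 = $232,000.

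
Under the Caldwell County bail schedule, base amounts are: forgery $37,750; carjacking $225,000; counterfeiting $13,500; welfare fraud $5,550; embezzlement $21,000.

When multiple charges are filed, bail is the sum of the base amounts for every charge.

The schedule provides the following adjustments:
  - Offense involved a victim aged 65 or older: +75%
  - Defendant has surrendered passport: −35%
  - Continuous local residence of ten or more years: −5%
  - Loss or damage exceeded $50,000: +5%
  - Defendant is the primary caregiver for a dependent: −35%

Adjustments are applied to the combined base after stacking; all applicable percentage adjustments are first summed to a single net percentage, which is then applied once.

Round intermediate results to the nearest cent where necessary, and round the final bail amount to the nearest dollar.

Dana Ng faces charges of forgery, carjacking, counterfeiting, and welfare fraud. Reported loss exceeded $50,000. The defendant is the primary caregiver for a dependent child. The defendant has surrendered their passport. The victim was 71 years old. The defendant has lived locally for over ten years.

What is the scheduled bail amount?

Base amounts from the schedule: forgery $37,750; carjacking $225,000; counterfeiting $13,500; welfare fraud $5,550.
Stacking rule: sum of all bases. $37,750 + $225,000 + $13,500 + $5,550 = $281,800.
Net percentage adjustment: +75% −35% −5% +5% −35% = +5%. $281,800 × 1.05 = $295,890.

$295,890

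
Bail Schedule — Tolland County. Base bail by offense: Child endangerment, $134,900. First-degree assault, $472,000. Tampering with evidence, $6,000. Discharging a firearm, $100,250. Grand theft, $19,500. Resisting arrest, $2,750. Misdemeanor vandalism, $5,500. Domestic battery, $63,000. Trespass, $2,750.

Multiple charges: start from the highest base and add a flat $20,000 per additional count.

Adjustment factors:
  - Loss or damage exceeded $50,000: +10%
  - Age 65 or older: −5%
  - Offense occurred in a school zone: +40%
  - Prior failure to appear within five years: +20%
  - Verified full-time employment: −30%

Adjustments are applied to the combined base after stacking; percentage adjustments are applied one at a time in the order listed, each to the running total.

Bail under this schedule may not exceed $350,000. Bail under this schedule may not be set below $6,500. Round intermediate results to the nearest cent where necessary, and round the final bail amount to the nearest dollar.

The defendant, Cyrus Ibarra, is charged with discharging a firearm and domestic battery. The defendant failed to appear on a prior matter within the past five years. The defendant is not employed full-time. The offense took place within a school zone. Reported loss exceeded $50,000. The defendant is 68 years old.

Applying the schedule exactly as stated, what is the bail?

Base amounts from the schedule: discharging a firearm $100,250; domestic battery $63,000.
Stacking rule: highest base plus $20,000 per additional charge. Highest is discharging a firearm at $100,250; 1 additional charge → +$20,000. Combined base = $120,250.
Loss or damage exceeded $50,000 (+10%): $120,250 × 1.1 = $132,275.
Age 65 or older (−5%): $132,275 × 0.95 = $125,661.25.
Offense occurred in a school zone (+40%): $125,661.25 × 1.4 = $175,925.75.
Prior failure to appear within five years (+20%): $175,925.75 × 1.2 = $211,110.90.
$211,110.90 is within the $350,000 maximum.
$211,110.90 is at or above the $6,500 minimum.
Rounded to the nearest dollar: $211,111.

$211,111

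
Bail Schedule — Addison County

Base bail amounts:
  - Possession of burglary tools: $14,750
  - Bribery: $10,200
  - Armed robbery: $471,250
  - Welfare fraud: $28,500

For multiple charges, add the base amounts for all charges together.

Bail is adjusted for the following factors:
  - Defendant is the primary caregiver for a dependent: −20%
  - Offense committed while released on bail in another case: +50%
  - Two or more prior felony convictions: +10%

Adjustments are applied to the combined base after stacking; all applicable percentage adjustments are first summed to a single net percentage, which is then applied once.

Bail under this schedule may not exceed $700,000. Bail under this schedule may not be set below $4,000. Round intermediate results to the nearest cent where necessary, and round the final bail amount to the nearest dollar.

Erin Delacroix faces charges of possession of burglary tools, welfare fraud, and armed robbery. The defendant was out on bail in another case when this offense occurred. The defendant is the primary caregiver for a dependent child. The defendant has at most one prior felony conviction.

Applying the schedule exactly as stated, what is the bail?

$668,850

Base amounts from the schedule: possession of burglary tools $14,750; welfare fraud $28,500; armed robbery $471,250.
Stacking rule: sum of all bases. $14,750 + $28,500 + $471,250 = $514,500.
Net percentage adjustment: −20% +50% = +30%. $514,500 × 1.3 = $668,850.
$668,850 is within the $700,000 maximum.
$668,850 is at or above the $4,000 minimum.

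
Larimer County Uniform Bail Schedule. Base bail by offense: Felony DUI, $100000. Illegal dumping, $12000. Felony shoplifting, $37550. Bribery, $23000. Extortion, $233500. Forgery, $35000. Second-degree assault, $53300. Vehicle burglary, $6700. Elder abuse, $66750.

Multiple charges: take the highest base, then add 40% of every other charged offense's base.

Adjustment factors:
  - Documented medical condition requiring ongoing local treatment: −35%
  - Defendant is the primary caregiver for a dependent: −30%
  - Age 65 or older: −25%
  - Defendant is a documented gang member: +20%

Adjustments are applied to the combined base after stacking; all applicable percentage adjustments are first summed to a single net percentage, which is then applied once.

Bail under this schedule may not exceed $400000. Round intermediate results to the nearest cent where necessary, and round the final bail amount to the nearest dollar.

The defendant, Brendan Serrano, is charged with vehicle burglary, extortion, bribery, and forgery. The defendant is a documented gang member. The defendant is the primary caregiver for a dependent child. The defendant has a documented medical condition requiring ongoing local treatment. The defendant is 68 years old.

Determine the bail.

Base amounts from the schedule: vehicle burglary $6700; extortion $233500; bribery $23000; forgery $35000.
Stacking rule: highest base plus 40% of each additional charge. Highest is extortion at $233500. Additional: $6700 × 40% = $2680; $23000 × 40% = $9200; $35000 × 40% = $14000. Combined base = $233500 + $25880 = $259380.
Net percentage adjustment: −35% −30% −25% +20% = −70%. $259380 × 0.3 = $77814.
$77814 is within the $400000 maximum.

$77814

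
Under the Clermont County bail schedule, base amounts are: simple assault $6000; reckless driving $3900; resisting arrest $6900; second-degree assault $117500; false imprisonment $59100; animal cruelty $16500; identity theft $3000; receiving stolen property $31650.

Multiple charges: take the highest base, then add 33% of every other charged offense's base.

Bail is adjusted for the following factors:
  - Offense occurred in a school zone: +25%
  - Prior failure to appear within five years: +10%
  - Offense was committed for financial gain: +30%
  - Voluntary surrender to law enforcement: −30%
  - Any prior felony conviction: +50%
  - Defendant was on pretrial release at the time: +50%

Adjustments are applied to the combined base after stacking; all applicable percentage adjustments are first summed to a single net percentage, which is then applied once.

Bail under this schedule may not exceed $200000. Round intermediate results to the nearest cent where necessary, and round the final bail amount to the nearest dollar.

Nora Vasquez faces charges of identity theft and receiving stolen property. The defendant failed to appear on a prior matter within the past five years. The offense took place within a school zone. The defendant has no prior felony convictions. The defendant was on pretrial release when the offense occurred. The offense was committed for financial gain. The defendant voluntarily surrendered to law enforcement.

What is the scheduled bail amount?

$60384

Base amounts from the schedule: identity theft $3000; receiving stolen property $31650.
Stacking rule: highest base plus 33% of each additional charge. Highest is receiving stolen property at $31650. Additional: $3000 × 33% = $990. Combined base = $31650 + $990 = $32640.
Net percentage adjustment: +25% +10% +30% −30% +50% = +85%. $32640 × 1.85 = $60384.
$60384 is within the $200000 maximum.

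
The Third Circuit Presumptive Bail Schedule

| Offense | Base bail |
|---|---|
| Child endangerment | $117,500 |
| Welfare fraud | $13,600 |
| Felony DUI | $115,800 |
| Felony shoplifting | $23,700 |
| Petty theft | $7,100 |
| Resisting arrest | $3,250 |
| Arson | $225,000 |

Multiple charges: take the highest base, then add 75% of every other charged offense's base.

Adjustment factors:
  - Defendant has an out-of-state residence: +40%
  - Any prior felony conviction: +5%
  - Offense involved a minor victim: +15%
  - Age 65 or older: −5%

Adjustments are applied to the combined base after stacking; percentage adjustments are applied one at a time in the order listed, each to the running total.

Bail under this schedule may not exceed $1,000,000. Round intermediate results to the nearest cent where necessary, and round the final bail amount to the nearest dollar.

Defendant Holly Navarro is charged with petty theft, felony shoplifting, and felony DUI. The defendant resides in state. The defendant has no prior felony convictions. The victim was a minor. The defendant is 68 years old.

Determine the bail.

$151,748

Base amounts from the schedule: petty theft $7,100; felony shoplifting $23,700; felony DUI $115,800.
Stacking rule: highest base plus 75% of each additional charge. Highest is felony DUI at $115,800. Additional: $7,100 × 75% = $5,325; $23,700 × 75% = $17,775. Combined base = $115,800 + $23,100 = $138,900.
Offense involved a minor victim (+15%): $138,900 × 1.15 = $159,735.
Age 65 or older (−5%): $159,735 × 0.95 = $151,748.25.
$151,748.25 is within the $1,000,000 maximum.
Rounded to the nearest dollar: $151,748.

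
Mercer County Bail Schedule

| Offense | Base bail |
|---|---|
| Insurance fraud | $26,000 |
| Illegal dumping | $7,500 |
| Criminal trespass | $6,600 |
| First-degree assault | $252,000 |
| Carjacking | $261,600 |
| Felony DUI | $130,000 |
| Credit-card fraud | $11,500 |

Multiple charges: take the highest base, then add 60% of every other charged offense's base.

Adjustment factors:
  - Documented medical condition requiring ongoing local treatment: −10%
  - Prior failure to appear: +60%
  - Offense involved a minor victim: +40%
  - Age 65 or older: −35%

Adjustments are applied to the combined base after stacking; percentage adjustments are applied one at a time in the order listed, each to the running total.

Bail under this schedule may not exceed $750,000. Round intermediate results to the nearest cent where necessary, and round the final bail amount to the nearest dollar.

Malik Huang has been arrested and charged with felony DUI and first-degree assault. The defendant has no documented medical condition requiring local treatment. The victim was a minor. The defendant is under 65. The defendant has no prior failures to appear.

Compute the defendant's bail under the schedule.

Base amounts from the schedule: felony DUI $130,000; first-degree assault $252,000.
Stacking rule: highest base plus 60% of each additional charge. Highest is first-degree assault at $252,000. Additional: $130,000 × 60% = $78,000. Combined base = $252,000 + $78,000 = $330,000.
Offense involved a minor victim (+40%): $330,000 × 1.4 = $462,000.
$462,000 is within the $750,000 maximum.

$462,000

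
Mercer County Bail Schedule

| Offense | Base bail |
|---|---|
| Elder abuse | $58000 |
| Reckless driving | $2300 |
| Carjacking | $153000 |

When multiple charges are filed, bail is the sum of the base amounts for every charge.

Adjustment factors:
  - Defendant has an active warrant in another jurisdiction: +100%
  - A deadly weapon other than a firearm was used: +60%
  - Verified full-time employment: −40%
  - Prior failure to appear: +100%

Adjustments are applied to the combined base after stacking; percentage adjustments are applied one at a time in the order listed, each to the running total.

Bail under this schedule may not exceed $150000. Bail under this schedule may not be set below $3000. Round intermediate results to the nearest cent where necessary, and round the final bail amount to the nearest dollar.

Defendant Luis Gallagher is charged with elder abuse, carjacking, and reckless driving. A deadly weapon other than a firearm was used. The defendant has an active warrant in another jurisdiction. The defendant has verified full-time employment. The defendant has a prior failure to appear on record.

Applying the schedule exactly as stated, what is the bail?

$150000

Base amounts from the schedule: elder abuse $58000; carjacking $153000; reckless driving $2300.
Stacking rule: sum of all bases. $58000 + $153000 + $2300 = $213300.
Defendant has an active warrant in another jurisdiction (+100%): $213300 × 2 = $426600.
A deadly weapon other than a firearm was used (+60%): $426600 × 1.6 = $682560.
Verified full-time employment (−40%): $682560 × 0.6 = $409536.
Prior failure to appear (+100%): $409536 × 2 = $819072.
Result $819072 exceeds the maximum of $150000; bail is capped at $150000.
$150000 is at or above the $3000 minimum.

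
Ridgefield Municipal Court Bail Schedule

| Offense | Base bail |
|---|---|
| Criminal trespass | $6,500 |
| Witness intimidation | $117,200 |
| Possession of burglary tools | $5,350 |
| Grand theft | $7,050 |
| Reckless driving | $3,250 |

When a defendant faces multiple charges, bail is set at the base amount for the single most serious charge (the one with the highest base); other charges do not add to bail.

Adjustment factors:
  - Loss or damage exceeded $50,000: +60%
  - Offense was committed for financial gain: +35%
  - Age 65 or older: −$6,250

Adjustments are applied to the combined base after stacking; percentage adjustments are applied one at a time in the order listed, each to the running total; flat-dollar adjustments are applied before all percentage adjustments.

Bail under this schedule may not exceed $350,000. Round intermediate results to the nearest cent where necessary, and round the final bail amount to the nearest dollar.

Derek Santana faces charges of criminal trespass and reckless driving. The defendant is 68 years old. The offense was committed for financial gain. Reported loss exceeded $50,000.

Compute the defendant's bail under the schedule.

Base amounts from the schedule: criminal trespass $6,500; reckless driving $3,250.
Stacking rule: use the highest base only. Highest is criminal trespass at $6,500. Combined base = $6,500.
Age 65 or older (−$6,250 flat): $6,500 − $6,250 = $250.
Loss or damage exceeded $50,000 (+60%): $250 × 1.6 = $400.
Offense was committed for financial gain (+35%): $400 × 1.35 = $540.
$540 is within the $350,000 maximum.

$540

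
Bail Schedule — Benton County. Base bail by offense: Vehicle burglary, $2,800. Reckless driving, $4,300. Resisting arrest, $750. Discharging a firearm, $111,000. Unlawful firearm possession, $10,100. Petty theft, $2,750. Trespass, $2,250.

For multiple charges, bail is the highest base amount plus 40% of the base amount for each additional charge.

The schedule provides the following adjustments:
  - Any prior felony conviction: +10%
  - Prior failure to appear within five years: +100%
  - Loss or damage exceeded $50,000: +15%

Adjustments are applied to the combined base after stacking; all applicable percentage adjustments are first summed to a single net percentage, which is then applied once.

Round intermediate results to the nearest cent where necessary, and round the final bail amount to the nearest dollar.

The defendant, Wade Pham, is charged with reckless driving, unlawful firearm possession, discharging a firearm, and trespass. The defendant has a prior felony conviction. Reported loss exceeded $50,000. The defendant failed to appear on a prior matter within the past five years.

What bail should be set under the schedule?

Base amounts from the schedule: reckless driving $4,300; unlawful firearm possession $10,100; discharging a firearm $111,000; trespass $2,250.
Stacking rule: highest base plus 40% of each additional charge. Highest is discharging a firearm at $111,000. Additional: $4,300 × 40% = $1,720; $10,100 × 40% = $4,040; $2,250 × 40% = $900. Combined base = $111,000 + $6,660 = $117,660.
Net percentage adjustment: +10% +100% +15% = +125%. $117,660 × 2.25 = $264,735.

$264,735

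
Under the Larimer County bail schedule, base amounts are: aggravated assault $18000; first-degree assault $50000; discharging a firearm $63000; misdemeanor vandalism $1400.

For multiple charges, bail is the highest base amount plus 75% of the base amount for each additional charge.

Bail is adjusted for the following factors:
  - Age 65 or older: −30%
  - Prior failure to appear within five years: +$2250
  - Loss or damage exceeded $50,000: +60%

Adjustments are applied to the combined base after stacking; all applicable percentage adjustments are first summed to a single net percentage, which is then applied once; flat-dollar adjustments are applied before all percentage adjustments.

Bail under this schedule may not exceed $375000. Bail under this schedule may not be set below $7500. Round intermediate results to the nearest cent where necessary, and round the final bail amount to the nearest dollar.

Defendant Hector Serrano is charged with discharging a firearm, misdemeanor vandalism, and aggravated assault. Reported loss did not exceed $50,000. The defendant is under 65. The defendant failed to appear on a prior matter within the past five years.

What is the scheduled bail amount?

$79800

Base amounts from the schedule: discharging a firearm $63000; misdemeanor vandalism $1400; aggravated assault $18000.
Stacking rule: highest base plus 75% of each additional charge. Highest is discharging a firearm at $63000. Additional: $1400 × 75% = $1050; $18000 × 75% = $13500. Combined base = $63000 + $14550 = $77550.
Prior failure to appear within five years (+$2250 flat): $77550 + $2250 = $79800.
$79800 is within the $375000 maximum.
$79800 is at or above the $7500 minimum.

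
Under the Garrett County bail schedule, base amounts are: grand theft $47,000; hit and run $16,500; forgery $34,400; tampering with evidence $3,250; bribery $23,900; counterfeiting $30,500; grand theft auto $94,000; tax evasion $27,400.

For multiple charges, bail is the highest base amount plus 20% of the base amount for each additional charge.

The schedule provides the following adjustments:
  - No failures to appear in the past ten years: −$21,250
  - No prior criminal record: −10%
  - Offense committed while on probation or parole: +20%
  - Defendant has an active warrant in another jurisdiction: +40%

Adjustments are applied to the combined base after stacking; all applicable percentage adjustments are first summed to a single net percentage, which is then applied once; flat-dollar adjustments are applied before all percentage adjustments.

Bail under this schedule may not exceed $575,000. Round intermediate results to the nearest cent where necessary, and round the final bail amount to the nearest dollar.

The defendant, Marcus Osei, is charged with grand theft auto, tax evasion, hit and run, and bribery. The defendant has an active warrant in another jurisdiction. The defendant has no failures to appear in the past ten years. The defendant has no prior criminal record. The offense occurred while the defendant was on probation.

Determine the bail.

$129,465

Base amounts from the schedule: grand theft auto $94,000; tax evasion $27,400; hit and run $16,500; bribery $23,900.
Stacking rule: highest base plus 20% of each additional charge. Highest is grand theft auto at $94,000. Additional: $27,400 × 20% = $5,480; $16,500 × 20% = $3,300; $23,900 × 20% = $4,780. Combined base = $94,000 + $13,560 = $107,560.
No failures to appear in the past ten years (−$21,250 flat): $107,560 − $21,250 = $86,310.
Net percentage adjustment: −10% +20% +40% = +50%. $86,310 × 1.5 = $129,465.
$129,465 is within the $575,000 maximum.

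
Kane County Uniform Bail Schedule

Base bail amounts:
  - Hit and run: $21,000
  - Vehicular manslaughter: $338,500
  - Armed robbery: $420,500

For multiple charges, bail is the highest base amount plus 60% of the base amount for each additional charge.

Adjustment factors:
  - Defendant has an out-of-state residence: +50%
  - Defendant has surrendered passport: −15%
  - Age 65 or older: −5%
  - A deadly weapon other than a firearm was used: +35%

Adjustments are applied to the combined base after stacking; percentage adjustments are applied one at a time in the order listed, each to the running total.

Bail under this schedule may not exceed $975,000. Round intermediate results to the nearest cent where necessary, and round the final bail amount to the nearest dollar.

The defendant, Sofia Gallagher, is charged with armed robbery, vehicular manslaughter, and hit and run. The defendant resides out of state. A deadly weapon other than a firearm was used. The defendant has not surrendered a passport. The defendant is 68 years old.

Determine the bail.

Base amounts from the schedule: armed robbery $420,500; vehicular manslaughter $338,500; hit and run $21,000.
Stacking rule: highest base plus 60% of each additional charge. Highest is armed robbery at $420,500. Additional: $338,500 × 60% = $203,100; $21,000 × 60% = $12,600. Combined base = $420,500 + $215,700 = $636,200.
Defendant has an out-of-state residence (+50%): $636,200 × 1.5 = $954,300.
Age 65 or older (−5%): $954,300 × 0.95 = $906,585.
A deadly weapon other than a firearm was used (+35%): $906,585 × 1.35 = $1,223,889.75.
Result $1,223,889.75 exceeds the maximum of $975,000; bail is capped at $975,000.

$975,000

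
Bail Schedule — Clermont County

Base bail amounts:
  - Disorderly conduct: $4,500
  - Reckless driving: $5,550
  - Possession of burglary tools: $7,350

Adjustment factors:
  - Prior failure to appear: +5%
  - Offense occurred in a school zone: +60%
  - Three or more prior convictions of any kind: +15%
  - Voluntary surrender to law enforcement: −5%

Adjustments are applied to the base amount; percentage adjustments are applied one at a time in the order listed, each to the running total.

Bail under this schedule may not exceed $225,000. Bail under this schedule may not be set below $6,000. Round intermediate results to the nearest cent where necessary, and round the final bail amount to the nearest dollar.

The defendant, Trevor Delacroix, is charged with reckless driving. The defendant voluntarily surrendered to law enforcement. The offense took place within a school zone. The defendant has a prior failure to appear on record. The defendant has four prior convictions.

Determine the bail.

Base amounts from the schedule: reckless driving $5,550.
Single charge. Combined base = $5,550.
Prior failure to appear (+5%): $5,550 × 1.05 = $5,827.50.
Offense occurred in a school zone (+60%): $5,827.50 × 1.6 = $9,324.
Three or more prior convictions of any kind (+15%): $9,324 × 1.15 = $10,722.60.
Voluntary surrender to law enforcement (−5%): $10,722.60 × 0.95 = $10,186.47.
$10,186.47 is within the $225,000 maximum.
$10,186.47 is at or above the $6,000 minimum.
Rounded to the nearest dollar: $10,186.

$10,186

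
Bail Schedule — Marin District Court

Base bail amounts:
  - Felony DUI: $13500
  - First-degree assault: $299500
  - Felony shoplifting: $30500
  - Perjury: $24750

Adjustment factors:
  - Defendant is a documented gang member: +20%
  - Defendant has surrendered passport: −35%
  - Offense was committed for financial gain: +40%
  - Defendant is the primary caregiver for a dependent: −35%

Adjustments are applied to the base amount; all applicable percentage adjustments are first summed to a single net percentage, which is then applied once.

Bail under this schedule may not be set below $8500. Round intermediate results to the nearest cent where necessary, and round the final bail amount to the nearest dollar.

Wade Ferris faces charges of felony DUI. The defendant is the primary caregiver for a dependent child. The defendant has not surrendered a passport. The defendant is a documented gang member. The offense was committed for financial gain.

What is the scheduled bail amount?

$16875

Base amounts from the schedule: felony DUI $13500.
Single charge. Combined base = $13500.
Net percentage adjustment: +20% +40% −35% = +25%. $13500 × 1.25 = $16875.
$16875 is at or above the $8500 minimum.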